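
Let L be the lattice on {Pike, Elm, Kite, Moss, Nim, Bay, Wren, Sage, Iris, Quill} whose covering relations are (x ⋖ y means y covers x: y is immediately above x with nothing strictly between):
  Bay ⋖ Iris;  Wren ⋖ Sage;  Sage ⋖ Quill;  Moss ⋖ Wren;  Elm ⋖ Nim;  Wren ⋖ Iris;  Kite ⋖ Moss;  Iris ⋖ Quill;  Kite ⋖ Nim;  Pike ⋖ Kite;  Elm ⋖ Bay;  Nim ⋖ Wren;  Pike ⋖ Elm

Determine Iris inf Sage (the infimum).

Wren

Common lower bounds of {Iris, Sage}: Elm, Kite, Moss, Nim, Pike, Wren.
The greatest among these is Wren.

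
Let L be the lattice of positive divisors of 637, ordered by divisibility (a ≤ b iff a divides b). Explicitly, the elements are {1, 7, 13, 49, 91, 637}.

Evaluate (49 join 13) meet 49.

49

49 ∨ 13 = 637
637 ∧ 49 = 49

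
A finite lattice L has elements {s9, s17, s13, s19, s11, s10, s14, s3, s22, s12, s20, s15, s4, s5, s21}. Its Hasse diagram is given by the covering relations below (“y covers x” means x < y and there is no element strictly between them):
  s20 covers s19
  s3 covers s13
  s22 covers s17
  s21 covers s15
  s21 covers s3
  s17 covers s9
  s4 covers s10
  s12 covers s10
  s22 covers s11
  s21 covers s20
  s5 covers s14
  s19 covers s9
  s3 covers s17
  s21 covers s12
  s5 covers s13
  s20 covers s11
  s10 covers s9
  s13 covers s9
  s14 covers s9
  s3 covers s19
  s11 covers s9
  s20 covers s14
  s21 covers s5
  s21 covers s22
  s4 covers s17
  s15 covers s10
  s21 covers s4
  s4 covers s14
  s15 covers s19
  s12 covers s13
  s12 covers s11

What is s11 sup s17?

s22

Common upper bounds of {s11, s17}: s21, s22.
The least among these is s22.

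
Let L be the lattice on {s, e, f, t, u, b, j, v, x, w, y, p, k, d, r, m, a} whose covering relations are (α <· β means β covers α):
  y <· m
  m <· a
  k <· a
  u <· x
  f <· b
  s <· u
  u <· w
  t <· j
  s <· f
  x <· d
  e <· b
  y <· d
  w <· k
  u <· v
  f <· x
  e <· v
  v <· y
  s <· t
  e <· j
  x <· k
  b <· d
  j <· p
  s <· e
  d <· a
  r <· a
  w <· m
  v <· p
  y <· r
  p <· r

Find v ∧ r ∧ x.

Common lower bounds of {v, r, x}: s, u.
The greatest among these is u.

u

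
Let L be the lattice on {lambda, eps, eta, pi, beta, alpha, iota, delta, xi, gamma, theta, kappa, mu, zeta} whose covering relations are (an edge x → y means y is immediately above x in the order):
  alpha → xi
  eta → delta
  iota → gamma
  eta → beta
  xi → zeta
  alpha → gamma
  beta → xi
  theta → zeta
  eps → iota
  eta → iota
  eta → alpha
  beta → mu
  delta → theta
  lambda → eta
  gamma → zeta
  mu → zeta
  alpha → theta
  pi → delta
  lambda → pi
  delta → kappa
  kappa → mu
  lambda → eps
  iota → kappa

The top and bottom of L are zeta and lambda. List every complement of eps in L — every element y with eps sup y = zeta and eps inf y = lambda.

Need y with eps ∨ y = zeta and eps ∧ y = lambda.
Checking each element gives: theta, xi.

theta, xi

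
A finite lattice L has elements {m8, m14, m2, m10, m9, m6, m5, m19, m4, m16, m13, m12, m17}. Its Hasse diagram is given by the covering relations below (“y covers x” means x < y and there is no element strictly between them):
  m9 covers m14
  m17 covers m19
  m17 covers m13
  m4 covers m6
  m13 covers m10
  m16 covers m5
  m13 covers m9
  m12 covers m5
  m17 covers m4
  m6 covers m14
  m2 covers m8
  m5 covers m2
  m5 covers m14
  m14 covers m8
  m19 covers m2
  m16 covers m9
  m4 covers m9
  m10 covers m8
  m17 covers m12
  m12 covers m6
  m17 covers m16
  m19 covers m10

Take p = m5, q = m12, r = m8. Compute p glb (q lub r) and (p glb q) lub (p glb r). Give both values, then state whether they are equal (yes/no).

m5; m5; yes

q lub r = m12, so p glb (q lub r) = m5 glb m12 = m5.
p glb q = m5 and p glb r = m8, so (p glb q) lub (p glb r) = m5 lub m8 = m5.
Equal: yes.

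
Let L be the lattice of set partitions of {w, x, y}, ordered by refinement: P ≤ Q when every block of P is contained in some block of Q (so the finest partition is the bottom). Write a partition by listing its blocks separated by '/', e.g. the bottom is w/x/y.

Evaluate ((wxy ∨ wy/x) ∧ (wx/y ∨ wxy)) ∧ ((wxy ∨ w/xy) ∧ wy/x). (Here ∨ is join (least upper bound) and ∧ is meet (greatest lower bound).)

wy/x

wxy ∨ wy/x = wxy
wx/y ∨ wxy = wxy
wxy ∧ wxy = wxy
wxy ∨ w/xy = wxy
wxy ∧ wy/x = wy/x
wxy ∧ wy/x = wy/x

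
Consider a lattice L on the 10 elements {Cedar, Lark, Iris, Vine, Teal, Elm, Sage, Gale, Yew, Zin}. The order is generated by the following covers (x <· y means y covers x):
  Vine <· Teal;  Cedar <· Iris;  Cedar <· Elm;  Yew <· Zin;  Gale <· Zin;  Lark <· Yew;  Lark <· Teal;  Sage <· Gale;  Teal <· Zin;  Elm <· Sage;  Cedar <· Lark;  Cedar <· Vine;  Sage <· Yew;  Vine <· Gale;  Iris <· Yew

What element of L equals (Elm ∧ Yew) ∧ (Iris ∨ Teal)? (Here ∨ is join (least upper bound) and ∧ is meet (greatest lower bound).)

Elm ∧ Yew = Elm
Iris ∨ Teal = Zin
Elm ∧ Zin = Elm

Elm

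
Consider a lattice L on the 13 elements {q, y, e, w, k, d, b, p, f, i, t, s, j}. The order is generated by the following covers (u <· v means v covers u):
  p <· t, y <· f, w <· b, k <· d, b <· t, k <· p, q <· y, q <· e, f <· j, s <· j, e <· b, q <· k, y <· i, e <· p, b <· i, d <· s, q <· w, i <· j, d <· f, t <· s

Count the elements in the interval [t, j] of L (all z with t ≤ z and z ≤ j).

3

The interval [t, j] = {j, s, t}, which has 3 elements.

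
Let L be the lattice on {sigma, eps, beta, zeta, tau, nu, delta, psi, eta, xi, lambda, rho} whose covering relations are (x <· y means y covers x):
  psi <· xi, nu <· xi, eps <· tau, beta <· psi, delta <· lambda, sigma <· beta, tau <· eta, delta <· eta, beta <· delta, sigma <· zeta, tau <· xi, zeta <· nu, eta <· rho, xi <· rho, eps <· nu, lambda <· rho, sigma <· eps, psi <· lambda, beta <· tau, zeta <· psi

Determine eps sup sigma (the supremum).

eps

Common upper bounds of {eps, sigma}: eps, eta, nu, rho, tau, xi.
The least among these is eps.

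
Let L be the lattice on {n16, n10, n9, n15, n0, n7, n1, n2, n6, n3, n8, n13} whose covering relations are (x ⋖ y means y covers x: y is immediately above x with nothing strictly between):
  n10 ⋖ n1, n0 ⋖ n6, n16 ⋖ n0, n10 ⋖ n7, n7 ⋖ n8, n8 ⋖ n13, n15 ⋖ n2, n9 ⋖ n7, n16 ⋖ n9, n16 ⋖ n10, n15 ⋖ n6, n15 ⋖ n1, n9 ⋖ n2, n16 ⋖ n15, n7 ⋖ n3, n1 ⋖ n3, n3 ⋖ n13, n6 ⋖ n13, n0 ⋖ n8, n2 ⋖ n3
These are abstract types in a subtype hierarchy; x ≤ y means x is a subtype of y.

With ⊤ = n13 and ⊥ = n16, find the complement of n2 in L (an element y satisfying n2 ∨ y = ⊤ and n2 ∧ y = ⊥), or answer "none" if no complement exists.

Need y with n2 ∨ y = n13 and n2 ∧ y = n16.
Checking each element gives: n0.

n0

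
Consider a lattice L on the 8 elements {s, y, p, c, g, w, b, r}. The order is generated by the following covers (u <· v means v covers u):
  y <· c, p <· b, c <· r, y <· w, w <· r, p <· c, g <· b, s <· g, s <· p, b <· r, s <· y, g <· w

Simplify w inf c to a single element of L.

y

w ∧ c = y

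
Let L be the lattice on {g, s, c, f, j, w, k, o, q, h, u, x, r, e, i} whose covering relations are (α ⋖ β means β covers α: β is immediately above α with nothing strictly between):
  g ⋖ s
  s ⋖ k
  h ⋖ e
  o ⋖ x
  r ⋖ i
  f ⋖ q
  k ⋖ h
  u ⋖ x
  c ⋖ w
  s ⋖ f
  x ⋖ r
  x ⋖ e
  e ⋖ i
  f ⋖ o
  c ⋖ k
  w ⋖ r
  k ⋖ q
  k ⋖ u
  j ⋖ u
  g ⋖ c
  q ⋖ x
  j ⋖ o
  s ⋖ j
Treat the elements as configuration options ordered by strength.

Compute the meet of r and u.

Common lower bounds of {r, u}: c, g, j, k, s, u.
The greatest among these is u.

u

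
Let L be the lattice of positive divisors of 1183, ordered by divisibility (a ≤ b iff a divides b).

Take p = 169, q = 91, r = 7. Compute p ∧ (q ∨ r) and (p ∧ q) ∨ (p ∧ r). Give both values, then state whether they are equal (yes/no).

q ∨ r = 91, so p ∧ (q ∨ r) = 169 ∧ 91 = 13.
p ∧ q = 13 and p ∧ r = 1, so (p ∧ q) ∨ (p ∧ r) = 13 ∨ 1 = 13.
Equal: yes.

13; 13; yes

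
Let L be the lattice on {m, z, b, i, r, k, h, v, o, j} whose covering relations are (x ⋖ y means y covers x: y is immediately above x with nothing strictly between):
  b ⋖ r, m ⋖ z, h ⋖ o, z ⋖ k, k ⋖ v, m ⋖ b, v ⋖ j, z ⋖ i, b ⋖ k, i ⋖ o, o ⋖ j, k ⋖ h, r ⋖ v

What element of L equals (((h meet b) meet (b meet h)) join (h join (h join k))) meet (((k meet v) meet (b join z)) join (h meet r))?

k

h ∧ b = b
b ∧ h = b
b ∧ b = b
h ∨ k = h
h ∨ h = h
b ∨ h = h
k ∧ v = k
b ∨ z = k
k ∧ k = k
h ∧ r = b
k ∨ b = k
h ∧ k = k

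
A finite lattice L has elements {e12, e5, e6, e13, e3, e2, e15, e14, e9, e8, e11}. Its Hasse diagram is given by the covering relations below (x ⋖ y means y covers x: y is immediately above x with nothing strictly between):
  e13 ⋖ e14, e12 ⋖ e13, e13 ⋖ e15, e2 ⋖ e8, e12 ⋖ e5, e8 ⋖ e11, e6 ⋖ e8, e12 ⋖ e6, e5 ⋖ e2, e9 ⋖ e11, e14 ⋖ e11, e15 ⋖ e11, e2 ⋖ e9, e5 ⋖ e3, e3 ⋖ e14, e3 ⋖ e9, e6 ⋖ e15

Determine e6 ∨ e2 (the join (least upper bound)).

Common upper bounds of {e6, e2}: e11, e8.
The least among these is e8.

e8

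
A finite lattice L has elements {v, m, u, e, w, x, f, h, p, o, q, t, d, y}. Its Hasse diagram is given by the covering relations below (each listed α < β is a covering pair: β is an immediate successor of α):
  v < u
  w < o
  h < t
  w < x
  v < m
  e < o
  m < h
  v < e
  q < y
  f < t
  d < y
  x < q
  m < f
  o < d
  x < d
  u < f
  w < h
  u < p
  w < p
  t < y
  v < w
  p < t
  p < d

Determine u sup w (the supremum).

p

Common upper bounds of {u, w}: d, p, t, y.
The least among these is p.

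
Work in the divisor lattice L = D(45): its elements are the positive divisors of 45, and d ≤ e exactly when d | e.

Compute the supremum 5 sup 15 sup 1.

15

In the divisibility order, the join is the least common multiple: lcm(5, 15, 1) = 15.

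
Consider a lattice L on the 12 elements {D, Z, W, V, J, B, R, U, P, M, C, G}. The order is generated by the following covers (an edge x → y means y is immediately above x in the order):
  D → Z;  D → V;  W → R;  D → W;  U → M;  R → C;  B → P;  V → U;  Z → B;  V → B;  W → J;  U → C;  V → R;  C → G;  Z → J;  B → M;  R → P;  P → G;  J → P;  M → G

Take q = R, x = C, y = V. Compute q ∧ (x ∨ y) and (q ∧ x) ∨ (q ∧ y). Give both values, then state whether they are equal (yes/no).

x ∨ y = C, so q ∧ (x ∨ y) = R ∧ C = R.
q ∧ x = R and q ∧ y = V, so (q ∧ x) ∨ (q ∧ y) = R ∨ V = R.
Equal: yes.

R; R; yes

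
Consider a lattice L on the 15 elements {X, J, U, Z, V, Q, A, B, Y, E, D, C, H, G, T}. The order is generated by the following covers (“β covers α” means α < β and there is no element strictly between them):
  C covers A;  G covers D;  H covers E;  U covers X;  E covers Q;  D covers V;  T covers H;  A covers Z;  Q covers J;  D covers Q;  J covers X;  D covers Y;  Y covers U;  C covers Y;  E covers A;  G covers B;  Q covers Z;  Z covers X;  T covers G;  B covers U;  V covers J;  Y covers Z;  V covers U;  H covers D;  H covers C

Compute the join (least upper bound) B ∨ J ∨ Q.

G

Common upper bounds of {B, J, Q}: G, T.
The least among these is G.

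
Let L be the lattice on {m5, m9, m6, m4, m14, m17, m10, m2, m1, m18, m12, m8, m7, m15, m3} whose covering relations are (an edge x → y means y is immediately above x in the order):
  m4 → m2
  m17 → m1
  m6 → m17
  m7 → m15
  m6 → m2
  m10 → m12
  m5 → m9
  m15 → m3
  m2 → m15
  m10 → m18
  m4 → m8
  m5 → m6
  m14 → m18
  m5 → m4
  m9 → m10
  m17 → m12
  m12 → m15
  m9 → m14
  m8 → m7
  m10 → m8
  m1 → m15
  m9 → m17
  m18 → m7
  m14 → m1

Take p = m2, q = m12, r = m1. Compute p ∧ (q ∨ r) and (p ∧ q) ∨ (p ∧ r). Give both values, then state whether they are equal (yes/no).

q ∨ r = m15, so p ∧ (q ∨ r) = m2 ∧ m15 = m2.
p ∧ q = m6 and p ∧ r = m6, so (p ∧ q) ∨ (p ∧ r) = m6 ∨ m6 = m6.
Equal: no.

m2; m6; no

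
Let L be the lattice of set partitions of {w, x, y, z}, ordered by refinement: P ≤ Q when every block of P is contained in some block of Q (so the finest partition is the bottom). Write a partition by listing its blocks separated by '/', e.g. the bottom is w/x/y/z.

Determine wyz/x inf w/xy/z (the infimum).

w/x/y/z

The meet (common refinement) of wyz/x and w/xy/z intersects blocks pairwise, giving w/x/y/z.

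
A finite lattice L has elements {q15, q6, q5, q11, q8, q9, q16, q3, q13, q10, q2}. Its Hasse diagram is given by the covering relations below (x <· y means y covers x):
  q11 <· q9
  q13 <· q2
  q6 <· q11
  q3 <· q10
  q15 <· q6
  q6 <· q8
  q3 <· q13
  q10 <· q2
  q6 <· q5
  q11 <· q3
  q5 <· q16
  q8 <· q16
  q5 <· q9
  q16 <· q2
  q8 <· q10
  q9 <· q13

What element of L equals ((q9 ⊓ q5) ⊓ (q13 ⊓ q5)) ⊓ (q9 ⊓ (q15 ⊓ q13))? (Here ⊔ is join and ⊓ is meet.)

q15

q9 ∧ q5 = q5
q13 ∧ q5 = q5
q5 ∧ q5 = q5
q15 ∧ q13 = q15
q9 ∧ q15 = q15
q5 ∧ q15 = q15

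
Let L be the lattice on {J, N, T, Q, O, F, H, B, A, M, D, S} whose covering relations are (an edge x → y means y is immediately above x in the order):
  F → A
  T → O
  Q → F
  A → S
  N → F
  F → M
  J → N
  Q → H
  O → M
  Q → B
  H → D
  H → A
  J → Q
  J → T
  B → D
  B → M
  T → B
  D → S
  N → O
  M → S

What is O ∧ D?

Common lower bounds of {O, D}: J, T.
The greatest among these is T.

T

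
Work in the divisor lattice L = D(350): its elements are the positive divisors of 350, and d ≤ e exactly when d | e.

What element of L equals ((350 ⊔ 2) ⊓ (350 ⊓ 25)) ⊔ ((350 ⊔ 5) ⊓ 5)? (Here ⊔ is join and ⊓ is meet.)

25

350 ∨ 2 = 350
350 ∧ 25 = 25
350 ∧ 25 = 25
350 ∨ 5 = 350
350 ∧ 5 = 5
25 ∨ 5 = 25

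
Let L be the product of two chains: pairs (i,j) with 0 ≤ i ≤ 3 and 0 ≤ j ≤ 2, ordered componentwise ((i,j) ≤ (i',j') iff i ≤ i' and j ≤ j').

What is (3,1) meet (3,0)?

In a product of chains, the meet is componentwise min, giving (3,0).

(3,0)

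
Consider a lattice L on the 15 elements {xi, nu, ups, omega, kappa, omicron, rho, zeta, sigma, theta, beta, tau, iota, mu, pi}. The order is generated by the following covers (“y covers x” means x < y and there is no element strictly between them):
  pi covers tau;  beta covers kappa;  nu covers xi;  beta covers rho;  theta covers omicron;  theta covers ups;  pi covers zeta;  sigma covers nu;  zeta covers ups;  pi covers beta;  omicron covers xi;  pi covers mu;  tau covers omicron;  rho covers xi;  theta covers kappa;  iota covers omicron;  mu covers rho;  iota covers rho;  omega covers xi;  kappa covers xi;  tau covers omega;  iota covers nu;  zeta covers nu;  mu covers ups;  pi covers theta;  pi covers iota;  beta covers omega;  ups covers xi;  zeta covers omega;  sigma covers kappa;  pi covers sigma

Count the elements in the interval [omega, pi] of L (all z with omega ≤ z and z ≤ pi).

The interval [omega, pi] = {beta, omega, pi, tau, zeta}, which has 5 elements.

5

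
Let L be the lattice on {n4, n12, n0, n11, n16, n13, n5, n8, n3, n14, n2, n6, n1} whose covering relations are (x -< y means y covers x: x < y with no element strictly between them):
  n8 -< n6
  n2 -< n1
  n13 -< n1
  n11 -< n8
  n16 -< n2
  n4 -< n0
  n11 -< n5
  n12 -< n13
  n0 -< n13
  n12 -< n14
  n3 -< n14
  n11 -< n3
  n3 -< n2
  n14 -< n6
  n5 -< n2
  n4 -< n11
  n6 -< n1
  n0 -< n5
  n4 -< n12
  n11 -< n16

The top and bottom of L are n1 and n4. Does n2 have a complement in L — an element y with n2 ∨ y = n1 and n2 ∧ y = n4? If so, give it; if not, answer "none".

Need y with n2 ∨ y = n1 and n2 ∧ y = n4.
Checking each element gives: n12.

n12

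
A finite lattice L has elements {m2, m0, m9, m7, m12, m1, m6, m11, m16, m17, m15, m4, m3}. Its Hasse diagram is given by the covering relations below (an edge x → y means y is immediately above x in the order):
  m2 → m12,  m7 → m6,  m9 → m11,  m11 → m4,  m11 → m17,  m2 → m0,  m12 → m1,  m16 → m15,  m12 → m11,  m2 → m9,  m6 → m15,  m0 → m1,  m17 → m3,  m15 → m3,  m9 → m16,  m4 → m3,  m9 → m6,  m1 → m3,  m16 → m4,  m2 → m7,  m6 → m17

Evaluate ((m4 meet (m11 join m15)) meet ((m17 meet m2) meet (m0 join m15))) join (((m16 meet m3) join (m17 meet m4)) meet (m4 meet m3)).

m4

m11 ∨ m15 = m3
m4 ∧ m3 = m4
m17 ∧ m2 = m2
m0 ∨ m15 = m3
m2 ∧ m3 = m2
m4 ∧ m2 = m2
m16 ∧ m3 = m16
m17 ∧ m4 = m11
m16 ∨ m11 = m4
m4 ∧ m3 = m4
m4 ∧ m4 = m4
m2 ∨ m4 = m4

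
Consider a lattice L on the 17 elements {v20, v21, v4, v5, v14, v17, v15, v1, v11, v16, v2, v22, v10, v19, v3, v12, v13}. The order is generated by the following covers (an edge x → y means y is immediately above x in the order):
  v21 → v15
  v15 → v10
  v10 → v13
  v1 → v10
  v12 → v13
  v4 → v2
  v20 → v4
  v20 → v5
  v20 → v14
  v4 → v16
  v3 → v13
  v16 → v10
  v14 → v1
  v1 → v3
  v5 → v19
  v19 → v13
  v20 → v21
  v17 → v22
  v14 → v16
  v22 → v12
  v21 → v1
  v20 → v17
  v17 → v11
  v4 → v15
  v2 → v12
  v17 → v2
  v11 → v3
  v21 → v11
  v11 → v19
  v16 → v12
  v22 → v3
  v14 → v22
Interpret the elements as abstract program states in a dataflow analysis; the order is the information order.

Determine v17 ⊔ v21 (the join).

Common upper bounds of {v17, v21}: v11, v13, v19, v3.
The least among these is v11.

v11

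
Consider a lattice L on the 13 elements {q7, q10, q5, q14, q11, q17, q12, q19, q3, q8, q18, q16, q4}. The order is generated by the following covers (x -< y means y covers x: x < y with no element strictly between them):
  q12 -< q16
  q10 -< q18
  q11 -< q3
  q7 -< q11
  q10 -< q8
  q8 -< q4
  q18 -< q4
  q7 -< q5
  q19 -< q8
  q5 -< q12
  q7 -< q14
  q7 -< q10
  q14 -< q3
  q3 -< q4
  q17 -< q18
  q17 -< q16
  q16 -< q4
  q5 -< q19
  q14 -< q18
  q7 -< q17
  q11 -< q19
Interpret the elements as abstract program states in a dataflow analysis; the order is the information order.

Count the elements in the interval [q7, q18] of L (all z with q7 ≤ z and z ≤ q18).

5

The interval [q7, q18] = {q10, q14, q17, q18, q7}, which has 5 elements.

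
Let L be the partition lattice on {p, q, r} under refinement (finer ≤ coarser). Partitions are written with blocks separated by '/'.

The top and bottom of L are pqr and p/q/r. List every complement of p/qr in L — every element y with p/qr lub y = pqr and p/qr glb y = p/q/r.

Need y with p/qr ∨ y = pqr and p/qr ∧ y = p/q/r.
Checking each element gives: pq/r, pr/q.

pq/r, pr/q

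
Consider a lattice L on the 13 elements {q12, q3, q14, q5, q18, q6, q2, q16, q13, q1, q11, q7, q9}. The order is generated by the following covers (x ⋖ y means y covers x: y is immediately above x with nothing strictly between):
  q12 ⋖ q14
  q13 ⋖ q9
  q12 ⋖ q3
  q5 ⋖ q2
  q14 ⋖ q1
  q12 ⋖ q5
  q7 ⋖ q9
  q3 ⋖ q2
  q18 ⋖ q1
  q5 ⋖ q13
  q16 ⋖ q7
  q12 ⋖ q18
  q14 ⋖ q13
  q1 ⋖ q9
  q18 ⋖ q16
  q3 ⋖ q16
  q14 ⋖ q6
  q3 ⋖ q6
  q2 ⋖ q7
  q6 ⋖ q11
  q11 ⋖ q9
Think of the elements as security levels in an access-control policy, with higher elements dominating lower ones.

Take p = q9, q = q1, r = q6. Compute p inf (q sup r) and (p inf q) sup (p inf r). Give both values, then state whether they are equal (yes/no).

q9; q9; yes

q sup r = q9, so p inf (q sup r) = q9 inf q9 = q9.
p inf q = q1 and p inf r = q6, so (p inf q) sup (p inf r) = q1 sup q6 = q9.
Equal: yes.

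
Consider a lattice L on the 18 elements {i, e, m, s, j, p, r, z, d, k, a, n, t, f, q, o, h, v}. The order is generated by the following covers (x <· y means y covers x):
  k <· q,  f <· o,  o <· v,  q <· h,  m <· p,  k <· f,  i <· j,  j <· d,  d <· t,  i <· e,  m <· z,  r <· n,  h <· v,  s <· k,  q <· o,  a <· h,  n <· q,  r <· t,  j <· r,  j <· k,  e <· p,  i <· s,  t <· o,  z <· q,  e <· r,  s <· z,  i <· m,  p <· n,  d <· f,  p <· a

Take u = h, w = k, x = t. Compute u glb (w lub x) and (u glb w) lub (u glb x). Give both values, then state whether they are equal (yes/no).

w lub x = o, so u glb (w lub x) = h glb o = q.
u glb w = k and u glb x = r, so (u glb w) lub (u glb x) = k lub r = q.
Equal: yes.

q; q; yes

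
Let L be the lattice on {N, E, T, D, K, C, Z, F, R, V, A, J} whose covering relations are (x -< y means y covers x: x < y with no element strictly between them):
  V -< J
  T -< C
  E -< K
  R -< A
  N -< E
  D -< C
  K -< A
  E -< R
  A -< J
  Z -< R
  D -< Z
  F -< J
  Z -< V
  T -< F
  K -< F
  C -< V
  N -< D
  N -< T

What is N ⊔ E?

Common upper bounds of {N, E}: A, E, F, J, K, R.
The least among these is E.

E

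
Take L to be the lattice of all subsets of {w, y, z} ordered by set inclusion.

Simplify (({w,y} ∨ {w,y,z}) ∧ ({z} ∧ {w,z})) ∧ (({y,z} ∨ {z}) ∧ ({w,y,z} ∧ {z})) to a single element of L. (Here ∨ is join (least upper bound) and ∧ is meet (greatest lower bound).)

{w,y} ∨ {w,y,z} = {w,y,z}
{z} ∧ {w,z} = {z}
{w,y,z} ∧ {z} = {z}
{y,z} ∨ {z} = {y,z}
{w,y,z} ∧ {z} = {z}
{y,z} ∧ {z} = {z}
{z} ∧ {z} = {z}

{z}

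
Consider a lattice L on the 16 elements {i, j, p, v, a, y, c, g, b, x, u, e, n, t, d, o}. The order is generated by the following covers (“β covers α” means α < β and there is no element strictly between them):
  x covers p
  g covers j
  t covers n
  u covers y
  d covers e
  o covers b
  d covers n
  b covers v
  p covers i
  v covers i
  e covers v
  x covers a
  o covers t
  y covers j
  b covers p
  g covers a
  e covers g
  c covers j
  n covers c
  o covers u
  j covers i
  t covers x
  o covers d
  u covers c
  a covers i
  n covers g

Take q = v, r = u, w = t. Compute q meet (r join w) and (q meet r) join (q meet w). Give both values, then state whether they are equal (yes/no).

v; i; no

r join w = o, so q meet (r join w) = v meet o = v.
q meet r = i and q meet w = i, so (q meet r) join (q meet w) = i join i = i.
Equal: no.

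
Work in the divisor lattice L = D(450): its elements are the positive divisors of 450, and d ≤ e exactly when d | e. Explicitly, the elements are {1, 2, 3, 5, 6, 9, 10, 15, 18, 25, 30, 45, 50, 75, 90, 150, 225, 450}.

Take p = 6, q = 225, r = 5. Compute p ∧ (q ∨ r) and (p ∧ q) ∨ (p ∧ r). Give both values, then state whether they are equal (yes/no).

q ∨ r = 225, so p ∧ (q ∨ r) = 6 ∧ 225 = 3.
p ∧ q = 3 and p ∧ r = 1, so (p ∧ q) ∨ (p ∧ r) = 3 ∨ 1 = 3.
Equal: yes.

3; 3; yes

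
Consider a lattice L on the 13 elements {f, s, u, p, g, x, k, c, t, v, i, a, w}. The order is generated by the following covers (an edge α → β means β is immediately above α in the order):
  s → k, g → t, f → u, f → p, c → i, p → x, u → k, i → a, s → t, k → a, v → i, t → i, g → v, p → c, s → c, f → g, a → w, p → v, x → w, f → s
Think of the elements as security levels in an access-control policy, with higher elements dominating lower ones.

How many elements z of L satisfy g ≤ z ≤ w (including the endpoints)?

The interval [g, w] = {a, g, i, t, v, w}, which has 6 elements.

6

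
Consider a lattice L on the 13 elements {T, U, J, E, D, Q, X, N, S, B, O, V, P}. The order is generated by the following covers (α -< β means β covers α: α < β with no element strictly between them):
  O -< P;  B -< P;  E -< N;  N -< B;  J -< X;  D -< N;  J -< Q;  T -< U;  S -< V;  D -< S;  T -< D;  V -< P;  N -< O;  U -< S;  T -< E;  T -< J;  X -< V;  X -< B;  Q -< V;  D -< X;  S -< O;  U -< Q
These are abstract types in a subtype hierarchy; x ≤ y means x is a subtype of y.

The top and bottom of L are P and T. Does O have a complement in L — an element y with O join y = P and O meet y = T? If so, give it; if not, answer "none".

Need y with O ∨ y = P and O ∧ y = T.
Checking each element gives: J.

J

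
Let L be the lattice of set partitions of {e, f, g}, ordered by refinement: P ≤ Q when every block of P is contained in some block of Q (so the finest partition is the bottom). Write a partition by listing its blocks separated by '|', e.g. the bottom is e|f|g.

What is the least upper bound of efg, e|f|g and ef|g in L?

efg

Common upper bounds of {efg, e|f|g, ef|g}: efg.
The least among these is efg.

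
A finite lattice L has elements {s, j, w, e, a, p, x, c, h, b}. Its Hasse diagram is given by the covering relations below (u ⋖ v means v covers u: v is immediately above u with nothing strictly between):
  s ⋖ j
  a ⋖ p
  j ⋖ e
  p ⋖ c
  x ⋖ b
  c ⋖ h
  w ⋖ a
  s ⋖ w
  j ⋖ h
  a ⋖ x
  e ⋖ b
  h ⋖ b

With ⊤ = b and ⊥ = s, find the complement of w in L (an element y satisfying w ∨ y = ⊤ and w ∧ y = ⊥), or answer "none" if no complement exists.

e

Need y with w ∨ y = b and w ∧ y = s.
Checking each element gives: e.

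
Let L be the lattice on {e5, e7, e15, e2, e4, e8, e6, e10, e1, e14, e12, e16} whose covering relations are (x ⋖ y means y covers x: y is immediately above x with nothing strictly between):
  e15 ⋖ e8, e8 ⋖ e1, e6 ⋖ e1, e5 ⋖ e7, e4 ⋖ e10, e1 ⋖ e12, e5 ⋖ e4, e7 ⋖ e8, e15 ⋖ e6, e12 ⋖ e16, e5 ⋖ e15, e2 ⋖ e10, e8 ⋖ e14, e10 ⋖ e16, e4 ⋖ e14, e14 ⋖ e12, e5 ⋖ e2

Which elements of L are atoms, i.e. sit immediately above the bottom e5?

e15, e2, e4, e7

The atoms are exactly the elements that cover e5: e15, e2, e4, e7.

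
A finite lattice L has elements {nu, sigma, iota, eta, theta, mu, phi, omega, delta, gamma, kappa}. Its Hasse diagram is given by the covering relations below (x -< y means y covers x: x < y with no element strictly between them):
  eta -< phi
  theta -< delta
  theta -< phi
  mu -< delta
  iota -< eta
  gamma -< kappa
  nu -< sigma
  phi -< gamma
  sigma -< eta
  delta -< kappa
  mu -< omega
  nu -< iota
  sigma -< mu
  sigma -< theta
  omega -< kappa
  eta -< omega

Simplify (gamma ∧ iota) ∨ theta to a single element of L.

phi

gamma ∧ iota = iota
iota ∨ theta = phi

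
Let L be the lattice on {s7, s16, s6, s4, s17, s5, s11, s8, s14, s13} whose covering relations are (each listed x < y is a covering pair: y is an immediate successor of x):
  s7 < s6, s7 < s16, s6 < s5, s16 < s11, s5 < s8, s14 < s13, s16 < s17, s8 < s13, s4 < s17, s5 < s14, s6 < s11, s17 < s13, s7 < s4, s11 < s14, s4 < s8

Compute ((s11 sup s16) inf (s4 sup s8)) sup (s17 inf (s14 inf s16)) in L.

s11 ∨ s16 = s11
s4 ∨ s8 = s8
s11 ∧ s8 = s6
s14 ∧ s16 = s16
s17 ∧ s16 = s16
s6 ∨ s16 = s11

s11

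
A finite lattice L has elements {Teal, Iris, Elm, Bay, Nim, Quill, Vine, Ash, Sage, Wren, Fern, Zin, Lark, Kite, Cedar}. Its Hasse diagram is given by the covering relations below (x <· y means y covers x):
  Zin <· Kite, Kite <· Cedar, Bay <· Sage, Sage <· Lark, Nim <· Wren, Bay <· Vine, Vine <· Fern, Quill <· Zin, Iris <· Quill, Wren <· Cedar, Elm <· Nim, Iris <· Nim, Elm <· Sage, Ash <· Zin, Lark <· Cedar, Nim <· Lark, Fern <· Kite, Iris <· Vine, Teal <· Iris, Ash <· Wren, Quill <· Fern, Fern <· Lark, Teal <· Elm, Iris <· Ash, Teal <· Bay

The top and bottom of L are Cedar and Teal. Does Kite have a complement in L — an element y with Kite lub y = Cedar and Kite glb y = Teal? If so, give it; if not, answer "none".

Elm

Need y with Kite ∨ y = Cedar and Kite ∧ y = Teal.
Checking each element gives: Elm.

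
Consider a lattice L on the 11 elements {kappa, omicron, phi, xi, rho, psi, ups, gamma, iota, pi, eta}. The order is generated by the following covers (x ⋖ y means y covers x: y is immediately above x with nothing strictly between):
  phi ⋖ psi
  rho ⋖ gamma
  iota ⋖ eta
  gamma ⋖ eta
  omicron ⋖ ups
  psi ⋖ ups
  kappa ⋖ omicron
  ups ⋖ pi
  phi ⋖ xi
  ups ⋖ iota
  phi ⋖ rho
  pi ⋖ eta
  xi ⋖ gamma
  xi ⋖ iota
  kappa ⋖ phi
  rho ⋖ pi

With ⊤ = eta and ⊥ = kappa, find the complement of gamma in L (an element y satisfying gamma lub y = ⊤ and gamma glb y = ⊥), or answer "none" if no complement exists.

Need y with gamma ∨ y = eta and gamma ∧ y = kappa.
Checking each element gives: omicron.

omicron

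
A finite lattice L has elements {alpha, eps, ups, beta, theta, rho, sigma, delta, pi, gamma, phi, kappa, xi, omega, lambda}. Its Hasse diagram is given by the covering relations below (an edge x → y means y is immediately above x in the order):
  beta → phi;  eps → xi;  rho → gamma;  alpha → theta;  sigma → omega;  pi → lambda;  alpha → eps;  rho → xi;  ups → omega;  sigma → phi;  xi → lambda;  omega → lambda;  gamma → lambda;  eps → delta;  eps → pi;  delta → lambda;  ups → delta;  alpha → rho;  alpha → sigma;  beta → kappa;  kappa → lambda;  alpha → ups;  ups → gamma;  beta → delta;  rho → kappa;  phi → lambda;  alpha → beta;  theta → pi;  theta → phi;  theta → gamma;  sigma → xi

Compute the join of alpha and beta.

beta

Common upper bounds of {alpha, beta}: beta, delta, kappa, lambda, phi.
The least among these is beta.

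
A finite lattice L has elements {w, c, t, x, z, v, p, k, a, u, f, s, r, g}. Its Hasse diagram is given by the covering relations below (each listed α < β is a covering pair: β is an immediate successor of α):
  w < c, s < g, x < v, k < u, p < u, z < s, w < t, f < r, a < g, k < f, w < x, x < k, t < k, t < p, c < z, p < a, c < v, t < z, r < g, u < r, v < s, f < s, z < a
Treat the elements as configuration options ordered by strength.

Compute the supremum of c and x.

Common upper bounds of {c, x}: g, s, v.
The least among these is v.

v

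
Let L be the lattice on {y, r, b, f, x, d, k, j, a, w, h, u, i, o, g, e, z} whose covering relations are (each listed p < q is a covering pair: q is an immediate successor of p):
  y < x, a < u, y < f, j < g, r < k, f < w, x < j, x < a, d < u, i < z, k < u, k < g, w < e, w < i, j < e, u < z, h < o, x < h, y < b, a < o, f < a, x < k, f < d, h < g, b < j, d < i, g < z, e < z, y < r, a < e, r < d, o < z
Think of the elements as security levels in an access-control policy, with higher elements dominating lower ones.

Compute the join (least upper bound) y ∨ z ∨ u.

Common upper bounds of {y, z, u}: z.
The least among these is z.

z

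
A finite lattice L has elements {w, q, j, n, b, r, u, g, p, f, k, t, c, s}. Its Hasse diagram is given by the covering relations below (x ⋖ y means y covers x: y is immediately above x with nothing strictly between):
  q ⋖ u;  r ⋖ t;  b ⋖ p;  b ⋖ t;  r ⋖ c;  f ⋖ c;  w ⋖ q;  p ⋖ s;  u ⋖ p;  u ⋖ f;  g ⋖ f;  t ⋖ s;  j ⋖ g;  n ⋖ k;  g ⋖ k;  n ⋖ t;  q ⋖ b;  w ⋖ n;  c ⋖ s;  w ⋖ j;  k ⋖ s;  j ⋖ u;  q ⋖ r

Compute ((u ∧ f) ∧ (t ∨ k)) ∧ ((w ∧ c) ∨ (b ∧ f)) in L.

q

u ∧ f = u
t ∨ k = s
u ∧ s = u
w ∧ c = w
b ∧ f = q
w ∨ q = q
u ∧ q = q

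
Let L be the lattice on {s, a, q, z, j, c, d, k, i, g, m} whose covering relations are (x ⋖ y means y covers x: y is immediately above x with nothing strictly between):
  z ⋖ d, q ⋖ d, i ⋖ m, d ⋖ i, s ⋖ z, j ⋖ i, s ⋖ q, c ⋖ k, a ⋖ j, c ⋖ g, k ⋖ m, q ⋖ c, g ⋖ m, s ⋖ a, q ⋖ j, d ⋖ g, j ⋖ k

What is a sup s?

Common upper bounds of {a, s}: a, i, j, k, m.
The least among these is a.

a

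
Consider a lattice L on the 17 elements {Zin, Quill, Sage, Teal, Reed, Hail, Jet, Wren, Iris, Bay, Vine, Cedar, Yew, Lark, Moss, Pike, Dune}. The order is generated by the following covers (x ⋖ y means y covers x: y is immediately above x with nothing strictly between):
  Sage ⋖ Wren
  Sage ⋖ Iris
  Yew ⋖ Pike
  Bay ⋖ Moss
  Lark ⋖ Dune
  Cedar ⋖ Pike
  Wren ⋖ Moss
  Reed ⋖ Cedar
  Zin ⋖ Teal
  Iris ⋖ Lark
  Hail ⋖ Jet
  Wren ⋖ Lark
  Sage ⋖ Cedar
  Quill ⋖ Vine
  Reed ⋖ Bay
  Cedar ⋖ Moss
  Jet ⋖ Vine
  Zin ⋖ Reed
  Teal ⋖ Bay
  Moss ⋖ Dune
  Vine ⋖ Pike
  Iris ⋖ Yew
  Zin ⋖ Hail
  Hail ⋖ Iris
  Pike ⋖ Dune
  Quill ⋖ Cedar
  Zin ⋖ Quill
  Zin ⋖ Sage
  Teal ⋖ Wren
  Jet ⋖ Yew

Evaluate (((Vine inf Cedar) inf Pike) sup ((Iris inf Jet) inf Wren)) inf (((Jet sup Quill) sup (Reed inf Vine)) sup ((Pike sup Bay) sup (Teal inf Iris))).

Vine ∧ Cedar = Quill
Quill ∧ Pike = Quill
Iris ∧ Jet = Hail
Hail ∧ Wren = Zin
Quill ∨ Zin = Quill
Jet ∨ Quill = Vine
Reed ∧ Vine = Zin
Vine ∨ Zin = Vine
Pike ∨ Bay = Dune
Teal ∧ Iris = Zin
Dune ∨ Zin = Dune
Vine ∨ Dune = Dune
Quill ∧ Dune = Quill

Quill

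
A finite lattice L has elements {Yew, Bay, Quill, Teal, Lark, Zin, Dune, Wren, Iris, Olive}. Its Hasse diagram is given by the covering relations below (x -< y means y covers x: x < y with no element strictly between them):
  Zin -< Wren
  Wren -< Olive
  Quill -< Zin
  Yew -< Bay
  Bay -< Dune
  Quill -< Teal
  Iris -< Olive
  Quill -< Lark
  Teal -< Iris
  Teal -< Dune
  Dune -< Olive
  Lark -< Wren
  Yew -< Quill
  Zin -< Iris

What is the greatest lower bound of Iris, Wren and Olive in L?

Common lower bounds of {Iris, Wren, Olive}: Quill, Yew, Zin.
The greatest among these is Zin.

Zin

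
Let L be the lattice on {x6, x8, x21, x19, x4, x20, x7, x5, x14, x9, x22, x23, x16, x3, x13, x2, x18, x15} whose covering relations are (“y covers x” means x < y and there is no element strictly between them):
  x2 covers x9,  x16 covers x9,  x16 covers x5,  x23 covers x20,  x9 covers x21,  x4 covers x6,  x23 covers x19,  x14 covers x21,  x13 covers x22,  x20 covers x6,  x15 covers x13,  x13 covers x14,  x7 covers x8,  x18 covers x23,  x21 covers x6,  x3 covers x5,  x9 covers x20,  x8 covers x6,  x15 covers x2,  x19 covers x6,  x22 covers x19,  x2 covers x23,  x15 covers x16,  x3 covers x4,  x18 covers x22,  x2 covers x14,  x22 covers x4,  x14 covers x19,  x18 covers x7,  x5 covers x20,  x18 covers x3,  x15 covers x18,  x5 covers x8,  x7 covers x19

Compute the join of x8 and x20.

x5

Common upper bounds of {x8, x20}: x15, x16, x18, x3, x5.
The least among these is x5.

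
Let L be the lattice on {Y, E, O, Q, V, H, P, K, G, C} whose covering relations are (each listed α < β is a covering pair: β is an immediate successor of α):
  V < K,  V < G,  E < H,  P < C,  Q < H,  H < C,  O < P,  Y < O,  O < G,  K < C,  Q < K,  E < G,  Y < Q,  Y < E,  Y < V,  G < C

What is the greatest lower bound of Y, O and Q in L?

Common lower bounds of {Y, O, Q}: Y.
The greatest among these is Y.

Y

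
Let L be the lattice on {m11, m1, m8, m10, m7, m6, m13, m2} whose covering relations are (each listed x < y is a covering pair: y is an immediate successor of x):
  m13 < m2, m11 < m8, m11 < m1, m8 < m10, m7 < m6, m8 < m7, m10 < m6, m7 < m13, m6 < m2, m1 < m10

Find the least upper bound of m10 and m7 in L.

m6

Common upper bounds of {m10, m7}: m2, m6.
The least among these is m6.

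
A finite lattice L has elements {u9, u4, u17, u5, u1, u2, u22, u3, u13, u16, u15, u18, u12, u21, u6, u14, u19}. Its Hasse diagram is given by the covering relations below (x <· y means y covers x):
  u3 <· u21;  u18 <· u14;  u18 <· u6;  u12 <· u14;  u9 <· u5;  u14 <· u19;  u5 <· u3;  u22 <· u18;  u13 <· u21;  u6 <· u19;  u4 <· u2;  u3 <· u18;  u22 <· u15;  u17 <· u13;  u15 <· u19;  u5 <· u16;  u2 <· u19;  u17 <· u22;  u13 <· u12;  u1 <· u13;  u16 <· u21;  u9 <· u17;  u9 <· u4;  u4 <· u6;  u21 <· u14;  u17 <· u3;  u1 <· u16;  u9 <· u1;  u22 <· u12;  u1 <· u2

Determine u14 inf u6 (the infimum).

u18

Common lower bounds of {u14, u6}: u17, u18, u22, u3, u5, u9.
The greatest among these is u18.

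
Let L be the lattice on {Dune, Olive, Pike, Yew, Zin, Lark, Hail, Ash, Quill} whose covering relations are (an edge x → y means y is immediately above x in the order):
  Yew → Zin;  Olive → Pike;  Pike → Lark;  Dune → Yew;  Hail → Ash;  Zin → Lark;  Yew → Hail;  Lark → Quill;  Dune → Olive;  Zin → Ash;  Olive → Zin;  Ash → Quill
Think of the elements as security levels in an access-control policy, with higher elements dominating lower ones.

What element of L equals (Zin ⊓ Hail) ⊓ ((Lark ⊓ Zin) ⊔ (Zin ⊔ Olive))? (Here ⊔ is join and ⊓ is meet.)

Yew

Zin ∧ Hail = Yew
Lark ∧ Zin = Zin
Zin ∨ Olive = Zin
Zin ∨ Zin = Zin
Yew ∧ Zin = Yew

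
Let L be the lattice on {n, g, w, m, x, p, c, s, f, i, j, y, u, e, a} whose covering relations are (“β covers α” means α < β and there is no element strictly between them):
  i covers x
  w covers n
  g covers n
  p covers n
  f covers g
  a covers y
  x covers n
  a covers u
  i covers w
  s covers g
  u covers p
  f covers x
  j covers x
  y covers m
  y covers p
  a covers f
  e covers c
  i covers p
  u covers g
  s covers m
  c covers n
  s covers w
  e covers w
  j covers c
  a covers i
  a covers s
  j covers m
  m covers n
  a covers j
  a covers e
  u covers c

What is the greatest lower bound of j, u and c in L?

c

Common lower bounds of {j, u, c}: c, n.
The greatest among these is c.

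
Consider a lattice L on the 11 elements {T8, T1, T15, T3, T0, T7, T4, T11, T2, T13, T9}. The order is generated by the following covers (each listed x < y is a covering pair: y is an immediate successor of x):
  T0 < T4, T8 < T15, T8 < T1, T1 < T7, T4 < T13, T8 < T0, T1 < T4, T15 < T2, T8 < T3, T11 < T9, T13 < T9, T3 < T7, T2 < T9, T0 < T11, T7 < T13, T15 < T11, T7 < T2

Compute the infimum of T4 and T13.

T4

Common lower bounds of {T4, T13}: T0, T1, T4, T8.
The greatest among these is T4.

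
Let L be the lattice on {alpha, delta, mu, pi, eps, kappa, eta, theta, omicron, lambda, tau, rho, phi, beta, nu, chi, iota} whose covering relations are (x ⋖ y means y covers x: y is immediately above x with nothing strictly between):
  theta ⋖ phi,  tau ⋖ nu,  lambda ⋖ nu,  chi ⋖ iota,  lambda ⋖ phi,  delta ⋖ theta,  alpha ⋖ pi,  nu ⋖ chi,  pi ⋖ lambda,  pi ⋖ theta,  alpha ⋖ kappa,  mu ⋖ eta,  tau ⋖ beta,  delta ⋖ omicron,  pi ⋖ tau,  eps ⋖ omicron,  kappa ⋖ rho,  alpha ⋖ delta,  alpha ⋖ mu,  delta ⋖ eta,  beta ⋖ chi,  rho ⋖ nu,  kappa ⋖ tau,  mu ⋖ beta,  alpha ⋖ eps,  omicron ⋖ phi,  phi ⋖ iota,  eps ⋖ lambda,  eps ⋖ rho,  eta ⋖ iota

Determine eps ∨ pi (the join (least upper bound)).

lambda

Common upper bounds of {eps, pi}: chi, iota, lambda, nu, phi.
The least among these is lambda.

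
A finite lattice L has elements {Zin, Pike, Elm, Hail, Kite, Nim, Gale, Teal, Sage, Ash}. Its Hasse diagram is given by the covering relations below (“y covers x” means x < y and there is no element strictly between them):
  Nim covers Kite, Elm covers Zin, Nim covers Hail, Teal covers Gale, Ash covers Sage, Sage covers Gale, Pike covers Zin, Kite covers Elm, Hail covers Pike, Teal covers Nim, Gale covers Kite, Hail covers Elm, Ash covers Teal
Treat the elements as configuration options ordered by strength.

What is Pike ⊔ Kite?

Common upper bounds of {Pike, Kite}: Ash, Nim, Teal.
The least among these is Nim.

Nim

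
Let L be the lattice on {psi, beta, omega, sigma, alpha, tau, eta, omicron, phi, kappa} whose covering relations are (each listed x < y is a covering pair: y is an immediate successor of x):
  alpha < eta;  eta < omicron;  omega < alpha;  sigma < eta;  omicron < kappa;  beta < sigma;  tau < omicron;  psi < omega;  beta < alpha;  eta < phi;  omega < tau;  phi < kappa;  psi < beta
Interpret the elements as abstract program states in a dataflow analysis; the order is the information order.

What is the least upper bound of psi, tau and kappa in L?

kappa

Common upper bounds of {psi, tau, kappa}: kappa.
The least among these is kappa.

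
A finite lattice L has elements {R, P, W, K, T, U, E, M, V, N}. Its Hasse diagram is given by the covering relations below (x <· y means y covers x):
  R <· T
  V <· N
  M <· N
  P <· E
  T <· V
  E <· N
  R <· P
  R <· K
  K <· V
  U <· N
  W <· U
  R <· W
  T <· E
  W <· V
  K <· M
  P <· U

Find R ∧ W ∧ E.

R

Common lower bounds of {R, W, E}: R.
The greatest among these is R.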